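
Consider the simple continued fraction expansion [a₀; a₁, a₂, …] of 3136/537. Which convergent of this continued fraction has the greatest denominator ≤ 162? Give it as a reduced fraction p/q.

146/25

a_0 = 5: 5/1  (≤ bound)
a_1 = 1: 6/1  (≤ bound)
a_2 = 5: 35/6  (≤ bound)
a_3 = 4: 146/25  (≤ bound)
a_4 = 10: 1495/256  (> 162, stop)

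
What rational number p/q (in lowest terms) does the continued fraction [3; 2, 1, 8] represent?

a_0 = 3: 3/1
a_1 = 2: 7/2
a_2 = 1: 10/3
a_3 = 8: 87/26

87/26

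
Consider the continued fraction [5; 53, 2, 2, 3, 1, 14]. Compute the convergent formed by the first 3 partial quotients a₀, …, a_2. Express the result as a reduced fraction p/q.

Build up convergents one term at a time:
a_0 = 5: 5/1
a_1 = 53: 266/53
a_2 = 2: 537/107

537/107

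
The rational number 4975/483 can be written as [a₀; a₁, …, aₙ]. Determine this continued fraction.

4975 ÷ 483 → quotient 10, remainder 145
483 ÷ 145 → quotient 3, remainder 48
145 ÷ 48 → quotient 3, remainder 1
48 ÷ 1 → quotient 48, remainder 0

[10; 3, 3, 48]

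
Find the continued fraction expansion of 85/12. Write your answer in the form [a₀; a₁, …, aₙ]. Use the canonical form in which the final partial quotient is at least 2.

Run the Euclidean algorithm, recording each quotient:
⌊85/12⌋ = 7, remainder 1
⌊12/1⌋ = 12, remainder 0

[7; 12]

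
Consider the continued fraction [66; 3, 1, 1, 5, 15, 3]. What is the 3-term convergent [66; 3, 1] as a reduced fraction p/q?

Start with 1.
3 + 1/(1/1) = 3 + 1/1 = 4/1
66 + 1/(4/1) = 66 + 1/4 = 265/4

265/4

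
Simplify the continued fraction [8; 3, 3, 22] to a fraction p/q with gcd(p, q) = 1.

a_0 = 8: 8/1
a_1 = 3: 25/3
a_2 = 3: 83/10
a_3 = 22: 1851/223

1851/223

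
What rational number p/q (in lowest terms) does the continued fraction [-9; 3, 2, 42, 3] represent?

-7825/898

a_0 = -9: -9/1
a_1 = 3: -26/3
a_2 = 2: -61/7
a_3 = 42: -2588/297
a_4 = 3: -7825/898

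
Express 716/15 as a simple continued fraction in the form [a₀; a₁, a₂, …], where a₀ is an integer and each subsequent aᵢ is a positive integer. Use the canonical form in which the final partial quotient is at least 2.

[47; 1, 2, 1, 3]

716 = 47·15 + 11, so a_0 = 47
15 = 1·11 + 4, so a_1 = 1
11 = 2·4 + 3, so a_2 = 2
4 = 1·3 + 1, so a_3 = 1
3 = 3·1 + 0, so a_4 = 3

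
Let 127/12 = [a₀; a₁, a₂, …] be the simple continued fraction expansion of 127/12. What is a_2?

1

Run the Euclidean algorithm, recording each quotient:
127 = 10·12 + 7, so a_0 = 10
12 = 1·7 + 5, so a_1 = 1
7 = 1·5 + 2, so a_2 = 1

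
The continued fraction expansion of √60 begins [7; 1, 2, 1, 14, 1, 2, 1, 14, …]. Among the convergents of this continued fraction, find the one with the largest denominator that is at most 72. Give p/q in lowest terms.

488/63

a_0 = 7: 7/1  (≤ bound)
a_1 = 1: 8/1  (≤ bound)
a_2 = 2: 23/3  (≤ bound)
a_3 = 1: 31/4  (≤ bound)
a_4 = 14: 457/59  (≤ bound)
a_5 = 1: 488/63  (≤ bound)
a_6 = 2: 1433/185  (> 72, stop)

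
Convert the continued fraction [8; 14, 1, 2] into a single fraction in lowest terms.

a_0 = 8: 8/1
a_1 = 14: 113/14
a_2 = 1: 121/15
a_3 = 2: 355/44

355/44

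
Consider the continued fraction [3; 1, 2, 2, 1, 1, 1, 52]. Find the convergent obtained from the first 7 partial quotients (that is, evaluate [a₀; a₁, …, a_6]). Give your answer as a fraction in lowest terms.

100/27

a_0 = 3: 3/1
a_1 = 1: 4/1
a_2 = 2: 11/3
a_3 = 2: 26/7
a_4 = 1: 37/10
a_5 = 1: 63/17
a_6 = 1: 100/27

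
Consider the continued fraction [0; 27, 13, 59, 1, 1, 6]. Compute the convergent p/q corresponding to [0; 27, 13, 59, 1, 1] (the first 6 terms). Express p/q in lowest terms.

1549/41942

Build up convergents one term at a time:
a_0 = 0: 0/1
a_1 = 27: 1/27
a_2 = 13: 13/352
a_3 = 59: 768/20795
a_4 = 1: 781/21147
a_5 = 1: 1549/41942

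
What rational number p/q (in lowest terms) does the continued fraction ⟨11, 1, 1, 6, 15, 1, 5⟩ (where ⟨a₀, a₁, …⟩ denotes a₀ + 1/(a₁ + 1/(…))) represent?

14388/1247

Work from the innermost term outward:
Start with 5.
1 + 1/(5/1) = 1 + 1/5 = 6/5
15 + 1/(6/5) = 15 + 5/6 = 95/6
6 + 1/(95/6) = 6 + 6/95 = 576/95
1 + 1/(576/95) = 1 + 95/576 = 671/576
1 + 1/(671/576) = 1 + 576/671 = 1247/671
11 + 1/(1247/671) = 11 + 671/1247 = 14388/1247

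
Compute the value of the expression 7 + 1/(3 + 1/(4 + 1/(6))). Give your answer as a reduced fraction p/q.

Start with 6.
4 + 1/(6/1) = 4 + 1/6 = 25/6
3 + 1/(25/6) = 3 + 6/25 = 81/25
7 + 1/(81/25) = 7 + 25/81 = 592/81

592/81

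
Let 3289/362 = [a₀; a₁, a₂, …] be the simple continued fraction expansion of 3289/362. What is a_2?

3289 = 9·362 + 31, so a_0 = 9
362 = 11·31 + 21, so a_1 = 11
31 = 1·21 + 10, so a_2 = 1

1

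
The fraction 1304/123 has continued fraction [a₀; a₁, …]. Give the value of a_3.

1

⌊1304/123⌋ = 10, remainder 74
⌊123/74⌋ = 1, remainder 49
⌊74/49⌋ = 1, remainder 25
⌊49/25⌋ = 1, remainder 24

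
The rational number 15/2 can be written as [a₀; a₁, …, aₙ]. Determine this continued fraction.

[7; 2]

Repeatedly divide and take the remainder:
15 = 7·2 + 1, so a_0 = 7
2 = 2·1 + 0, so a_1 = 2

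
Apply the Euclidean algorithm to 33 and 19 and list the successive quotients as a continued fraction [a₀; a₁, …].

[1; 1, 2, 1, 4]

⌊33/19⌋ = 1, remainder 14
⌊19/14⌋ = 1, remainder 5
⌊14/5⌋ = 2, remainder 4
⌊5/4⌋ = 1, remainder 1
⌊4/1⌋ = 4, remainder 0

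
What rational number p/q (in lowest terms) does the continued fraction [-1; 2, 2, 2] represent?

Use the convergent recurrence hₖ = aₖ·hₖ₋₁ + hₖ₋₂ (and likewise for the denominators kₖ):
a_0 = -1: -1/1
a_1 = 2: -1/2
a_2 = 2: -3/5
a_3 = 2: -7/12

-7/12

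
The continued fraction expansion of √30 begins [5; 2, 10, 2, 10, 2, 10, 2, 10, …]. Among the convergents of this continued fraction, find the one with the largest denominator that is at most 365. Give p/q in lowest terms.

List convergents until the denominator exceeds the bound:
a_0 = 5: 5/1  (≤ bound)
a_1 = 2: 11/2  (≤ bound)
a_2 = 10: 115/21  (≤ bound)
a_3 = 2: 241/44  (≤ bound)
a_4 = 10: 2525/461  (> 365, stop)

241/44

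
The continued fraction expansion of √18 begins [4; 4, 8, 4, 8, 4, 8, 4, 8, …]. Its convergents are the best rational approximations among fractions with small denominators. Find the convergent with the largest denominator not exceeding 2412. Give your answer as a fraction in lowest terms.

4756/1121

a_0 = 4: 4/1  (≤ bound)
a_1 = 4: 17/4  (≤ bound)
a_2 = 8: 140/33  (≤ bound)
a_3 = 4: 577/136  (≤ bound)
a_4 = 8: 4756/1121  (≤ bound)
a_5 = 4: 19601/4620  (> 2412, stop)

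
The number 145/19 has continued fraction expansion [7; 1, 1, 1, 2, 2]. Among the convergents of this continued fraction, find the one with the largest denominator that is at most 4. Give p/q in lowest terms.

23/3

List convergents until the denominator exceeds the bound:
a_0 = 7: 7/1  (≤ bound)
a_1 = 1: 8/1  (≤ bound)
a_2 = 1: 15/2  (≤ bound)
a_3 = 1: 23/3  (≤ bound)
a_4 = 2: 61/8  (> 4, stop)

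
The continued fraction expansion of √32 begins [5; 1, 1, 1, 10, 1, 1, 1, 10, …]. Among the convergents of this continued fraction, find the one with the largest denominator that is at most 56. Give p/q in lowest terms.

198/35

List convergents until the denominator exceeds the bound:
a_0 = 5: 5/1  (≤ bound)
a_1 = 1: 6/1  (≤ bound)
a_2 = 1: 11/2  (≤ bound)
a_3 = 1: 17/3  (≤ bound)
a_4 = 10: 181/32  (≤ bound)
a_5 = 1: 198/35  (≤ bound)
a_6 = 1: 379/67  (> 56, stop)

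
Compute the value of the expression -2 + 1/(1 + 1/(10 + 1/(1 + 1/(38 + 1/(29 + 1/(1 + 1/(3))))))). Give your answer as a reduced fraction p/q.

-60266/55621

Work from the innermost term outward:
Start with 3.
1 + 1/(3/1) = 1 + 1/3 = 4/3
29 + 1/(4/3) = 29 + 3/4 = 119/4
38 + 1/(119/4) = 38 + 4/119 = 4526/119
1 + 1/(4526/119) = 1 + 119/4526 = 4645/4526
10 + 1/(4645/4526) = 10 + 4526/4645 = 50976/4645
1 + 1/(50976/4645) = 1 + 4645/50976 = 55621/50976
-2 + 1/(55621/50976) = -2 + 50976/55621 = -60266/55621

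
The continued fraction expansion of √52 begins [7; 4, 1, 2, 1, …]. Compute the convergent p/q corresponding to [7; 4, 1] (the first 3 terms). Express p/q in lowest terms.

Start with 1.
4 + 1/(1/1) = 4 + 1/1 = 5/1
7 + 1/(5/1) = 7 + 1/5 = 36/5

36/5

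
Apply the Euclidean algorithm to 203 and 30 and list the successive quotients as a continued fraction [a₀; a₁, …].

[6; 1, 3, 3, 2]

Repeatedly divide and take the remainder:
⌊203/30⌋ = 6, remainder 23
⌊30/23⌋ = 1, remainder 7
⌊23/7⌋ = 3, remainder 2
⌊7/2⌋ = 3, remainder 1
⌊2/1⌋ = 2, remainder 0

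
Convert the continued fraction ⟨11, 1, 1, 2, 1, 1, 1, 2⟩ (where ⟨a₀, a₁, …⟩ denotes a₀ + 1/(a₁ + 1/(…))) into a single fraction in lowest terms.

579/50

Start with 2.
1 + 1/(2/1) = 1 + 1/2 = 3/2
1 + 1/(3/2) = 1 + 2/3 = 5/3
1 + 1/(5/3) = 1 + 3/5 = 8/5
2 + 1/(8/5) = 2 + 5/8 = 21/8
1 + 1/(21/8) = 1 + 8/21 = 29/21
1 + 1/(29/21) = 1 + 21/29 = 50/29
11 + 1/(50/29) = 11 + 29/50 = 579/50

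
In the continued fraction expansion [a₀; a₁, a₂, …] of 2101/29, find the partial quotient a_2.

4

2101 ÷ 29 → quotient 72, remainder 13
29 ÷ 13 → quotient 2, remainder 3
13 ÷ 3 → quotient 4, remainder 1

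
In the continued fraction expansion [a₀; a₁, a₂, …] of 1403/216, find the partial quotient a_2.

⌊1403/216⌋ = 6, remainder 107
⌊216/107⌋ = 2, remainder 2
⌊107/2⌋ = 53, remainder 1

53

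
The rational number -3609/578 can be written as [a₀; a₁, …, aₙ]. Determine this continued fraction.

⌊-3609/578⌋ = -7, remainder 437
⌊578/437⌋ = 1, remainder 141
⌊437/141⌋ = 3, remainder 14
⌊141/14⌋ = 10, remainder 1
⌊14/1⌋ = 14, remainder 0

[-7; 1, 3, 10, 14]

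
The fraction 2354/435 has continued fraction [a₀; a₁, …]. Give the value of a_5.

2354 ÷ 435 → quotient 5, remainder 179
435 ÷ 179 → quotient 2, remainder 77
179 ÷ 77 → quotient 2, remainder 25
77 ÷ 25 → quotient 3, remainder 2
25 ÷ 2 → quotient 12, remainder 1
2 ÷ 1 → quotient 2, remainder 0

2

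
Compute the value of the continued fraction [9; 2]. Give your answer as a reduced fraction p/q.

19/2

Work from the innermost term outward:
Start with 2.
9 + 1/(2/1) = 9 + 1/2 = 19/2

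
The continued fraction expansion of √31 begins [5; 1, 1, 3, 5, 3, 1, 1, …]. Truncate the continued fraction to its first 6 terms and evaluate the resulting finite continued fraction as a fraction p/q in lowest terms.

Start with 3.
5 + 1/(3/1) = 5 + 1/3 = 16/3
3 + 1/(16/3) = 3 + 3/16 = 51/16
1 + 1/(51/16) = 1 + 16/51 = 67/51
1 + 1/(67/51) = 1 + 51/67 = 118/67
5 + 1/(118/67) = 5 + 67/118 = 657/118

657/118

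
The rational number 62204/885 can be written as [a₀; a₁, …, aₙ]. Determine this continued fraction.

Run the Euclidean algorithm, recording each quotient:
62204 ÷ 885 → quotient 70, remainder 254
885 ÷ 254 → quotient 3, remainder 123
254 ÷ 123 → quotient 2, remainder 8
123 ÷ 8 → quotient 15, remainder 3
8 ÷ 3 → quotient 2, remainder 2
3 ÷ 2 → quotient 1, remainder 1
2 ÷ 1 → quotient 2, remainder 0

[70; 3, 2, 15, 2, 1, 2]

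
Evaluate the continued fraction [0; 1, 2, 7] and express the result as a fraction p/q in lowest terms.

Starting at the tail and folding back:
Start with 7.
2 + 1/(7/1) = 2 + 1/7 = 15/7
1 + 1/(15/7) = 1 + 7/15 = 22/15
0 + 1/(22/15) = 0 + 15/22 = 15/22

15/22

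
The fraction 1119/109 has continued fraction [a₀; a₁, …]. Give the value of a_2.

1

1119 = 10·109 + 29, so a_0 = 10
109 = 3·29 + 22, so a_1 = 3
29 = 1·22 + 7, so a_2 = 1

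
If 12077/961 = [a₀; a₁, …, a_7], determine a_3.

3

12077 = 12·961 + 545, so a_0 = 12
961 = 1·545 + 416, so a_1 = 1
545 = 1·416 + 129, so a_2 = 1
416 = 3·129 + 29, so a_3 = 3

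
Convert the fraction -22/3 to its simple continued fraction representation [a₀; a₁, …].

-22 = -8·3 + 2, so a_0 = -8
3 = 1·2 + 1, so a_1 = 1
2 = 2·1 + 0, so a_2 = 2

[-8; 1, 2]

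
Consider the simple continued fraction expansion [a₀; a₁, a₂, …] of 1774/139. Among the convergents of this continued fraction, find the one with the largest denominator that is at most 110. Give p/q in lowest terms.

753/59

a_0 = 12: 12/1  (≤ bound)
a_1 = 1: 13/1  (≤ bound)
a_2 = 3: 51/4  (≤ bound)
a_3 = 4: 217/17  (≤ bound)
a_4 = 1: 268/21  (≤ bound)
a_5 = 2: 753/59  (≤ bound)
a_6 = 2: 1774/139  (> 110, stop)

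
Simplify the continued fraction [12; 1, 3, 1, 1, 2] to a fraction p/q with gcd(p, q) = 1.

Start with 2.
1 + 1/(2/1) = 1 + 1/2 = 3/2
1 + 1/(3/2) = 1 + 2/3 = 5/3
3 + 1/(5/3) = 3 + 3/5 = 18/5
1 + 1/(18/5) = 1 + 5/18 = 23/18
12 + 1/(23/18) = 12 + 18/23 = 294/23

294/23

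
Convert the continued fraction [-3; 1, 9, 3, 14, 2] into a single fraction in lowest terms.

-1927/919

Compute successive convergents:
a_0 = -3: -3/1
a_1 = 1: -2/1
a_2 = 9: -21/10
a_3 = 3: -65/31
a_4 = 14: -931/444
a_5 = 2: -1927/919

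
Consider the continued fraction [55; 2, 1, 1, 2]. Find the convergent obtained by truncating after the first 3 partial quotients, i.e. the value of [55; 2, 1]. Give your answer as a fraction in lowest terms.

Starting at the tail and folding back:
Start with 1.
2 + 1/(1/1) = 2 + 1/1 = 3/1
55 + 1/(3/1) = 55 + 1/3 = 166/3

166/3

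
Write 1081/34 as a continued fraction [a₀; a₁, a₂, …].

1081 ÷ 34 → quotient 31, remainder 27
34 ÷ 27 → quotient 1, remainder 7
27 ÷ 7 → quotient 3, remainder 6
7 ÷ 6 → quotient 1, remainder 1
6 ÷ 1 → quotient 6, remainder 0

[31; 1, 3, 1, 6]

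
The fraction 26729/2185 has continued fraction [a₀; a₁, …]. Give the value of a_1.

Repeatedly divide and take the remainder:
⌊26729/2185⌋ = 12, remainder 509
⌊2185/509⌋ = 4, remainder 149

4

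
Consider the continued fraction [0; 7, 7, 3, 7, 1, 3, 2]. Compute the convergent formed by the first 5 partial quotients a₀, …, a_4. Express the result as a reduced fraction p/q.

Start with 7.
3 + 1/(7/1) = 3 + 1/7 = 22/7
7 + 1/(22/7) = 7 + 7/22 = 161/22
7 + 1/(161/22) = 7 + 22/161 = 1149/161
0 + 1/(1149/161) = 0 + 161/1149 = 161/1149

161/1149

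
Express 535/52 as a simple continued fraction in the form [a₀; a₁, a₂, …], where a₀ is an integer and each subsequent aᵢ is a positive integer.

535 ÷ 52 → quotient 10, remainder 15
52 ÷ 15 → quotient 3, remainder 7
15 ÷ 7 → quotient 2, remainder 1
7 ÷ 1 → quotient 7, remainder 0

[10; 3, 2, 7]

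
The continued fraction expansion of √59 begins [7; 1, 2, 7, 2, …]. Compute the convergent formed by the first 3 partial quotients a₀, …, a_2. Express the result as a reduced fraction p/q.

Start with 2.
1 + 1/(2/1) = 1 + 1/2 = 3/2
7 + 1/(3/2) = 7 + 2/3 = 23/3

23/3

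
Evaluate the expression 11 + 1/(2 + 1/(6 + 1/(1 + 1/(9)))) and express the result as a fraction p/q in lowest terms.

Start with 9.
1 + 1/(9/1) = 1 + 1/9 = 10/9
6 + 1/(10/9) = 6 + 9/10 = 69/10
2 + 1/(69/10) = 2 + 10/69 = 148/69
11 + 1/(148/69) = 11 + 69/148 = 1697/148

1697/148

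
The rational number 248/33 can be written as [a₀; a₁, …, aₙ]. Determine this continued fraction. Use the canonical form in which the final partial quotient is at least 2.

248 = 7·33 + 17, so a_0 = 7
33 = 1·17 + 16, so a_1 = 1
17 = 1·16 + 1, so a_2 = 1
16 = 16·1 + 0, so a_3 = 16

[7; 1, 1, 16]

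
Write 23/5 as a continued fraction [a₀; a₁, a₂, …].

[4; 1, 1, 2]

23 ÷ 5 → quotient 4, remainder 3
5 ÷ 3 → quotient 1, remainder 2
3 ÷ 2 → quotient 1, remainder 1
2 ÷ 1 → quotient 2, remainder 0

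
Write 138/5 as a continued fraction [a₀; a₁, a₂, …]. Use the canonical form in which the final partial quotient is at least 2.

138 ÷ 5 → quotient 27, remainder 3
5 ÷ 3 → quotient 1, remainder 2
3 ÷ 2 → quotient 1, remainder 1
2 ÷ 1 → quotient 2, remainder 0

[27; 1, 1, 2]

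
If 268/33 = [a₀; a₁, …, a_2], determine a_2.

4

Run the Euclidean algorithm, recording each quotient:
⌊268/33⌋ = 8, remainder 4
⌊33/4⌋ = 8, remainder 1
⌊4/1⌋ = 4, remainder 0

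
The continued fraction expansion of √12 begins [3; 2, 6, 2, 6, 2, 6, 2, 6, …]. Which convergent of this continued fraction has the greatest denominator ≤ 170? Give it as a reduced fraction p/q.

97/28

List convergents until the denominator exceeds the bound:
a_0 = 3: 3/1  (≤ bound)
a_1 = 2: 7/2  (≤ bound)
a_2 = 6: 45/13  (≤ bound)
a_3 = 2: 97/28  (≤ bound)
a_4 = 6: 627/181  (> 170, stop)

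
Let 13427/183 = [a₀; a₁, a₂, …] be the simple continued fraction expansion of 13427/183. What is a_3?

2

⌊13427/183⌋ = 73, remainder 68
⌊183/68⌋ = 2, remainder 47
⌊68/47⌋ = 1, remainder 21
⌊47/21⌋ = 2, remainder 5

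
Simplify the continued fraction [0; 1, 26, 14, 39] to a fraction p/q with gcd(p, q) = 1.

a_0 = 0: 0/1
a_1 = 1: 1/1
a_2 = 26: 26/27
a_3 = 14: 365/379
a_4 = 39: 14261/14808

14261/14808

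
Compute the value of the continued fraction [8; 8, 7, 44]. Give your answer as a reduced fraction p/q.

20437/2516

Use the convergent recurrence hₖ = aₖ·hₖ₋₁ + hₖ₋₂ (and likewise for the denominators kₖ):
a_0 = 8: 8/1
a_1 = 8: 65/8
a_2 = 7: 463/57
a_3 = 44: 20437/2516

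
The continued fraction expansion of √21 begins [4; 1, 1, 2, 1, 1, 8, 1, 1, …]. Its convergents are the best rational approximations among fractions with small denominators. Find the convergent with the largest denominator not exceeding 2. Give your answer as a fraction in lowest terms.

List convergents until the denominator exceeds the bound:
a_0 = 4: 4/1  (≤ bound)
a_1 = 1: 5/1  (≤ bound)
a_2 = 1: 9/2  (≤ bound)
a_3 = 2: 23/5  (> 2, stop)

9/2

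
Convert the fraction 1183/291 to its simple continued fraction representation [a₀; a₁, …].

[4; 15, 3, 6]

1183 ÷ 291 → quotient 4, remainder 19
291 ÷ 19 → quotient 15, remainder 6
19 ÷ 6 → quotient 3, remainder 1
6 ÷ 1 → quotient 6, remainder 0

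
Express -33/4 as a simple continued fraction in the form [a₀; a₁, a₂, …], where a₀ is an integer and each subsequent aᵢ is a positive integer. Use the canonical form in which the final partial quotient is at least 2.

Repeatedly divide and take the remainder:
-33 = -9·4 + 3, so a_0 = -9
4 = 1·3 + 1, so a_1 = 1
3 = 3·1 + 0, so a_2 = 3

[-9; 1, 3]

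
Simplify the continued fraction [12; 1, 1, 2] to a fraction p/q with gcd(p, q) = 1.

Starting at the tail and folding back:
Start with 2.
1 + 1/(2/1) = 1 + 1/2 = 3/2
1 + 1/(3/2) = 1 + 2/3 = 5/3
12 + 1/(5/3) = 12 + 3/5 = 63/5

63/5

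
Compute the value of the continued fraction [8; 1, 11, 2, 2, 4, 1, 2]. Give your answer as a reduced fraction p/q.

Start with 2.
1 + 1/(2/1) = 1 + 1/2 = 3/2
4 + 1/(3/2) = 4 + 2/3 = 14/3
2 + 1/(14/3) = 2 + 3/14 = 31/14
2 + 1/(31/14) = 2 + 14/31 = 76/31
11 + 1/(76/31) = 11 + 31/76 = 867/76
1 + 1/(867/76) = 1 + 76/867 = 943/867
8 + 1/(943/867) = 8 + 867/943 = 8411/943

8411/943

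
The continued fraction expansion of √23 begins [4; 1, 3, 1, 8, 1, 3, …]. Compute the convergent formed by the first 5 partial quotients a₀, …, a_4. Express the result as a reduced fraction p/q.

Start with 8.
1 + 1/(8/1) = 1 + 1/8 = 9/8
3 + 1/(9/8) = 3 + 8/9 = 35/9
1 + 1/(35/9) = 1 + 9/35 = 44/35
4 + 1/(44/35) = 4 + 35/44 = 211/44

211/44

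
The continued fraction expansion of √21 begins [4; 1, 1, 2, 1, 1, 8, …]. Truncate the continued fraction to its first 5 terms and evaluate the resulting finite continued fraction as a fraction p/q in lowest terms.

Collapse the nested fraction from the inside out:
Start with 1.
2 + 1/(1/1) = 2 + 1/1 = 3/1
1 + 1/(3/1) = 1 + 1/3 = 4/3
1 + 1/(4/3) = 1 + 3/4 = 7/4
4 + 1/(7/4) = 4 + 4/7 = 32/7

32/7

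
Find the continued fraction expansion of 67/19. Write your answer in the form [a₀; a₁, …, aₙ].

67 ÷ 19 → quotient 3, remainder 10
19 ÷ 10 → quotient 1, remainder 9
10 ÷ 9 → quotient 1, remainder 1
9 ÷ 1 → quotient 9, remainder 0

[3; 1, 1, 9]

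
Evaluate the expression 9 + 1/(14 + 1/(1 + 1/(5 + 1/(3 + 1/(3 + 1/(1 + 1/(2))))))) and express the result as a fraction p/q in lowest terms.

Work from the innermost term outward:
Start with 2.
1 + 1/(2/1) = 1 + 1/2 = 3/2
3 + 1/(3/2) = 3 + 2/3 = 11/3
3 + 1/(11/3) = 3 + 3/11 = 36/11
5 + 1/(36/11) = 5 + 11/36 = 191/36
1 + 1/(191/36) = 1 + 36/191 = 227/191
14 + 1/(227/191) = 14 + 191/227 = 3369/227
9 + 1/(3369/227) = 9 + 227/3369 = 30548/3369

30548/3369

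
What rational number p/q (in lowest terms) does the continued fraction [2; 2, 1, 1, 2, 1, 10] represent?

Compute successive convergents:
a_0 = 2: 2/1
a_1 = 2: 5/2
a_2 = 1: 7/3
a_3 = 1: 12/5
a_4 = 2: 31/13
a_5 = 1: 43/18
a_6 = 10: 461/193

461/193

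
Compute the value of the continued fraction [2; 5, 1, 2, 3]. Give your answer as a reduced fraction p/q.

124/57

Start with 3.
2 + 1/(3/1) = 2 + 1/3 = 7/3
1 + 1/(7/3) = 1 + 3/7 = 10/7
5 + 1/(10/7) = 5 + 7/10 = 57/10
2 + 1/(57/10) = 2 + 10/57 = 124/57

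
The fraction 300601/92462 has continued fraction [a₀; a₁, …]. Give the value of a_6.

5

⌊300601/92462⌋ = 3, remainder 23215
⌊92462/23215⌋ = 3, remainder 22817
⌊23215/22817⌋ = 1, remainder 398
⌊22817/398⌋ = 57, remainder 131
⌊398/131⌋ = 3, remainder 5
⌊131/5⌋ = 26, remainder 1
⌊5/1⌋ = 5, remainder 0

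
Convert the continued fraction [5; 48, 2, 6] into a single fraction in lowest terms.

3163/630

a_0 = 5: 5/1
a_1 = 48: 241/48
a_2 = 2: 487/97
a_3 = 6: 3163/630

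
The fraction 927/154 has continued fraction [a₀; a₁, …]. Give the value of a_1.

51

927 ÷ 154 → quotient 6, remainder 3
154 ÷ 3 → quotient 51, remainder 1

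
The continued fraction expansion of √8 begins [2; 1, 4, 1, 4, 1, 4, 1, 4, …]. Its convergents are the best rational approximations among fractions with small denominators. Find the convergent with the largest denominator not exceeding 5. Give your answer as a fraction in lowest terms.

a_0 = 2: 2/1  (≤ bound)
a_1 = 1: 3/1  (≤ bound)
a_2 = 4: 14/5  (≤ bound)
a_3 = 1: 17/6  (> 5, stop)

14/5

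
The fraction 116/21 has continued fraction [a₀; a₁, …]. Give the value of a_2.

Apply division with remainder until the remainder is 0:
⌊116/21⌋ = 5, remainder 11
⌊21/11⌋ = 1, remainder 10
⌊11/10⌋ = 1, remainder 1

1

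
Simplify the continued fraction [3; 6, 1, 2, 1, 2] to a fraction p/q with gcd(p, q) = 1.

Start with 2.
1 + 1/(2/1) = 1 + 1/2 = 3/2
2 + 1/(3/2) = 2 + 2/3 = 8/3
1 + 1/(8/3) = 1 + 3/8 = 11/8
6 + 1/(11/8) = 6 + 8/11 = 74/11
3 + 1/(74/11) = 3 + 11/74 = 233/74

233/74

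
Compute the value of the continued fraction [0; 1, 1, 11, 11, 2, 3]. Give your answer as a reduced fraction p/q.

Build up convergents one term at a time:
a_0 = 0: 0/1
a_1 = 1: 1/1
a_2 = 1: 1/2
a_3 = 11: 12/23
a_4 = 11: 133/255
a_5 = 2: 278/533
a_6 = 3: 967/1854

967/1854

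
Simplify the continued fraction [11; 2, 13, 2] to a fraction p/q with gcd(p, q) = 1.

643/56

Start with 2.
13 + 1/(2/1) = 13 + 1/2 = 27/2
2 + 1/(27/2) = 2 + 2/27 = 56/27
11 + 1/(56/27) = 11 + 27/56 = 643/56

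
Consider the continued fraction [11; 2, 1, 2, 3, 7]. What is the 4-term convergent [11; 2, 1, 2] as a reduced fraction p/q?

Collapse the nested fraction from the inside out:
Start with 2.
1 + 1/(2/1) = 1 + 1/2 = 3/2
2 + 1/(3/2) = 2 + 2/3 = 8/3
11 + 1/(8/3) = 11 + 3/8 = 91/8

91/8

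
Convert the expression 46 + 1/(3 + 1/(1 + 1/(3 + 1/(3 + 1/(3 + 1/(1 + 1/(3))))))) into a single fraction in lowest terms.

a_0 = 46: 46/1
a_1 = 3: 139/3
a_2 = 1: 185/4
a_3 = 3: 694/15
a_4 = 3: 2267/49
a_5 = 3: 7495/162
a_6 = 1: 9762/211
a_7 = 3: 36781/795

36781/795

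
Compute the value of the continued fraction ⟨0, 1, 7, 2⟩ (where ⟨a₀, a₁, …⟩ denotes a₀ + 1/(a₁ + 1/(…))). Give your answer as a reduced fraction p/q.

15/17

Collapse the nested fraction from the inside out:
Start with 2.
7 + 1/(2/1) = 7 + 1/2 = 15/2
1 + 1/(15/2) = 1 + 2/15 = 17/15
0 + 1/(17/15) = 0 + 15/17 = 15/17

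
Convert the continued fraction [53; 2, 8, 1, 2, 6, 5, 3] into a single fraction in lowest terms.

Start with 3.
5 + 1/(3/1) = 5 + 1/3 = 16/3
6 + 1/(16/3) = 6 + 3/16 = 99/16
2 + 1/(99/16) = 2 + 16/99 = 214/99
1 + 1/(214/99) = 1 + 99/214 = 313/214
8 + 1/(313/214) = 8 + 214/313 = 2718/313
2 + 1/(2718/313) = 2 + 313/2718 = 5749/2718
53 + 1/(5749/2718) = 53 + 2718/5749 = 307415/5749

307415/5749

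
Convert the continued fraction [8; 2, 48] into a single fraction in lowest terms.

824/97

Start with 48.
2 + 1/(48/1) = 2 + 1/48 = 97/48
8 + 1/(97/48) = 8 + 48/97 = 824/97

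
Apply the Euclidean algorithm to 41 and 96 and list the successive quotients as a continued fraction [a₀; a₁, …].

Repeatedly divide and take the remainder:
41 = 0·96 + 41, so a_0 = 0
96 = 2·41 + 14, so a_1 = 2
41 = 2·14 + 13, so a_2 = 2
14 = 1·13 + 1, so a_3 = 1
13 = 13·1 + 0, so a_4 = 13

[0; 2, 2, 1, 13]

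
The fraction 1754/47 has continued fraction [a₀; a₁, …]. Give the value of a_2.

7

Repeatedly divide and take the remainder:
⌊1754/47⌋ = 37, remainder 15
⌊47/15⌋ = 3, remainder 2
⌊15/2⌋ = 7, remainder 1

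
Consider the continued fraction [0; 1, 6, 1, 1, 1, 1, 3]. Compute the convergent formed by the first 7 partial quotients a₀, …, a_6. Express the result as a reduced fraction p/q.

33/38

Start with 1.
1 + 1/(1/1) = 1 + 1/1 = 2/1
1 + 1/(2/1) = 1 + 1/2 = 3/2
1 + 1/(3/2) = 1 + 2/3 = 5/3
6 + 1/(5/3) = 6 + 3/5 = 33/5
1 + 1/(33/5) = 1 + 5/33 = 38/33
0 + 1/(38/33) = 0 + 33/38 = 33/38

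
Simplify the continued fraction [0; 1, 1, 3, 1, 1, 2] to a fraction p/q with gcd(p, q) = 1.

Compute successive convergents:
a_0 = 0: 0/1
a_1 = 1: 1/1
a_2 = 1: 1/2
a_3 = 3: 4/7
a_4 = 1: 5/9
a_5 = 1: 9/16
a_6 = 2: 23/41

23/41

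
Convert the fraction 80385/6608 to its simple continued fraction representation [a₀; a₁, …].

[12; 6, 14, 1, 2, 1, 1, 10]

Apply division with remainder until the remainder is 0:
80385 = 12·6608 + 1089, so a_0 = 12
6608 = 6·1089 + 74, so a_1 = 6
1089 = 14·74 + 53, so a_2 = 14
74 = 1·53 + 21, so a_3 = 1
53 = 2·21 + 11, so a_4 = 2
21 = 1·11 + 10, so a_5 = 1
11 = 1·10 + 1, so a_6 = 1
10 = 10·1 + 0, so a_7 = 10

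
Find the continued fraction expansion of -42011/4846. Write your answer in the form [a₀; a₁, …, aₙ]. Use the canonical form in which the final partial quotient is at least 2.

[-9; 3, 43, 3, 12]

⌊-42011/4846⌋ = -9, remainder 1603
⌊4846/1603⌋ = 3, remainder 37
⌊1603/37⌋ = 43, remainder 12
⌊37/12⌋ = 3, remainder 1
⌊12/1⌋ = 12, remainder 0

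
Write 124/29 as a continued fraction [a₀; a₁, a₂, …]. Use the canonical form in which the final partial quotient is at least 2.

Repeatedly divide and take the remainder:
⌊124/29⌋ = 4, remainder 8
⌊29/8⌋ = 3, remainder 5
⌊8/5⌋ = 1, remainder 3
⌊5/3⌋ = 1, remainder 2
⌊3/2⌋ = 1, remainder 1
⌊2/1⌋ = 2, remainder 0

[4; 3, 1, 1, 1, 2]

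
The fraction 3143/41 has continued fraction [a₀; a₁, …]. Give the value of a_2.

1

Repeatedly divide and take the remainder:
3143 = 76·41 + 27, so a_0 = 76
41 = 1·27 + 14, so a_1 = 1
27 = 1·14 + 13, so a_2 = 1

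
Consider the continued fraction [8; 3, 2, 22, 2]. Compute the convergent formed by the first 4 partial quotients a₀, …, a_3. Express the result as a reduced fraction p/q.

Start with 22.
2 + 1/(22/1) = 2 + 1/22 = 45/22
3 + 1/(45/22) = 3 + 22/45 = 157/45
8 + 1/(157/45) = 8 + 45/157 = 1301/157

1301/157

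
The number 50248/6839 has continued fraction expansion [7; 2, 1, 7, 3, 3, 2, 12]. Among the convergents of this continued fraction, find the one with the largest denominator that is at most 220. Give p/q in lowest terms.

List convergents until the denominator exceeds the bound:
a_0 = 7: 7/1  (≤ bound)
a_1 = 2: 15/2  (≤ bound)
a_2 = 1: 22/3  (≤ bound)
a_3 = 7: 169/23  (≤ bound)
a_4 = 3: 529/72  (≤ bound)
a_5 = 3: 1756/239  (> 220, stop)

529/72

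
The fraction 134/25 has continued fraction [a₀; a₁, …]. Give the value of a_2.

1

Repeatedly divide and take the remainder:
134 = 5·25 + 9, so a_0 = 5
25 = 2·9 + 7, so a_1 = 2
9 = 1·7 + 2, so a_2 = 1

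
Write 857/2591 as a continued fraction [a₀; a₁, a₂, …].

[0; 3, 42, 1, 5, 1, 2]

Apply division with remainder until the remainder is 0:
857 ÷ 2591 → quotient 0, remainder 857
2591 ÷ 857 → quotient 3, remainder 20
857 ÷ 20 → quotient 42, remainder 17
20 ÷ 17 → quotient 1, remainder 3
17 ÷ 3 → quotient 5, remainder 2
3 ÷ 2 → quotient 1, remainder 1
2 ÷ 1 → quotient 2, remainder 0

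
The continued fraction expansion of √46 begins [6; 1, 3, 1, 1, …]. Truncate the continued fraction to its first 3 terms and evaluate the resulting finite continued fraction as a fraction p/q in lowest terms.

a_0 = 6: 6/1
a_1 = 1: 7/1
a_2 = 3: 27/4

27/4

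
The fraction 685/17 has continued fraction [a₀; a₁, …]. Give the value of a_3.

Apply division with remainder until the remainder is 0:
685 ÷ 17 → quotient 40, remainder 5
17 ÷ 5 → quotient 3, remainder 2
5 ÷ 2 → quotient 2, remainder 1
2 ÷ 1 → quotient 2, remainder 0

2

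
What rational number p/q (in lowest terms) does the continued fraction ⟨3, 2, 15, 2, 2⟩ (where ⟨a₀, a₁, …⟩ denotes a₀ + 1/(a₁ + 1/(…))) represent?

554/159

Collapse the nested fraction from the inside out:
Start with 2.
2 + 1/(2/1) = 2 + 1/2 = 5/2
15 + 1/(5/2) = 15 + 2/5 = 77/5
2 + 1/(77/5) = 2 + 5/77 = 159/77
3 + 1/(159/77) = 3 + 77/159 = 554/159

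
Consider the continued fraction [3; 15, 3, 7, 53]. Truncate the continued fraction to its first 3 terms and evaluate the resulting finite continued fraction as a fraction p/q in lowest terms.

Build up convergents one term at a time:
a_0 = 3: 3/1
a_1 = 15: 46/15
a_2 = 3: 141/46

141/46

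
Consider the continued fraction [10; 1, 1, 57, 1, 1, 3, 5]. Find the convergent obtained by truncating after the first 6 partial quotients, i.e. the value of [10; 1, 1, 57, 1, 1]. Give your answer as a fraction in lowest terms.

2437/232

Build up convergents one term at a time:
a_0 = 10: 10/1
a_1 = 1: 11/1
a_2 = 1: 21/2
a_3 = 57: 1208/115
a_4 = 1: 1229/117
a_5 = 1: 2437/232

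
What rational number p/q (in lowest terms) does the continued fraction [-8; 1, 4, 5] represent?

a_0 = -8: -8/1
a_1 = 1: -7/1
a_2 = 4: -36/5
a_3 = 5: -187/26

-187/26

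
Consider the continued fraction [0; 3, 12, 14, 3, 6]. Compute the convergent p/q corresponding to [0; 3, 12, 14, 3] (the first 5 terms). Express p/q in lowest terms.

Start with 3.
14 + 1/(3/1) = 14 + 1/3 = 43/3
12 + 1/(43/3) = 12 + 3/43 = 519/43
3 + 1/(519/43) = 3 + 43/519 = 1600/519
0 + 1/(1600/519) = 0 + 519/1600 = 519/1600

519/1600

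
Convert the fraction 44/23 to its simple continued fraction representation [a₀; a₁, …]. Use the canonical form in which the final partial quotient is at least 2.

Run the Euclidean algorithm, recording each quotient:
⌊44/23⌋ = 1, remainder 21
⌊23/21⌋ = 1, remainder 2
⌊21/2⌋ = 10, remainder 1
⌊2/1⌋ = 2, remainder 0

[1; 1, 10, 2]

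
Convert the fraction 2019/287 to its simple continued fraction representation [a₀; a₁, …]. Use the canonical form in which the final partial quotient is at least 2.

[7; 28, 1, 2, 3]

Run the Euclidean algorithm, recording each quotient:
2019 ÷ 287 → quotient 7, remainder 10
287 ÷ 10 → quotient 28, remainder 7
10 ÷ 7 → quotient 1, remainder 3
7 ÷ 3 → quotient 2, remainder 1
3 ÷ 1 → quotient 3, remainder 0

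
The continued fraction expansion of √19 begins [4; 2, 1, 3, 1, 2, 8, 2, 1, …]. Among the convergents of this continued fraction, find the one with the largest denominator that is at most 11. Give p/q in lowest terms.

a_0 = 4: 4/1  (≤ bound)
a_1 = 2: 9/2  (≤ bound)
a_2 = 1: 13/3  (≤ bound)
a_3 = 3: 48/11  (≤ bound)
a_4 = 1: 61/14  (> 11, stop)

48/11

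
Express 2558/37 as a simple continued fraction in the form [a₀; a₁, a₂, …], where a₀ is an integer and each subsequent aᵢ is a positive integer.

[69; 7, 2, 2]

Apply division with remainder until the remainder is 0:
2558 ÷ 37 → quotient 69, remainder 5
37 ÷ 5 → quotient 7, remainder 2
5 ÷ 2 → quotient 2, remainder 1
2 ÷ 1 → quotient 2, remainder 0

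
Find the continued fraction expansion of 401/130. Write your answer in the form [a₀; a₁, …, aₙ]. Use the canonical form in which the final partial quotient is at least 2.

[3; 11, 1, 4, 2]

⌊401/130⌋ = 3, remainder 11
⌊130/11⌋ = 11, remainder 9
⌊11/9⌋ = 1, remainder 2
⌊9/2⌋ = 4, remainder 1
⌊2/1⌋ = 2, remainder 0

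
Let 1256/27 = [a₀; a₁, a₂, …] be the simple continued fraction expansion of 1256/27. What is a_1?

1

Run the Euclidean algorithm, recording each quotient:
1256 ÷ 27 → quotient 46, remainder 14
27 ÷ 14 → quotient 1, remainder 13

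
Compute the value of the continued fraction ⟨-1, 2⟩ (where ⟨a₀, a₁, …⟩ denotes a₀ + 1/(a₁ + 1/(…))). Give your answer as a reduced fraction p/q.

-1/2

Starting at the tail and folding back:
Start with 2.
-1 + 1/(2/1) = -1 + 1/2 = -1/2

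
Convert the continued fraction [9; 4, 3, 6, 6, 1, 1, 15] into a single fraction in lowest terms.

156634/16967

Compute successive convergents:
a_0 = 9: 9/1
a_1 = 4: 37/4
a_2 = 3: 120/13
a_3 = 6: 757/82
a_4 = 6: 4662/505
a_5 = 1: 5419/587
a_6 = 1: 10081/1092
a_7 = 15: 156634/16967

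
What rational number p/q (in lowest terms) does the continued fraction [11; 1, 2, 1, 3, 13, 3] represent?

7181/612

Start with 3.
13 + 1/(3/1) = 13 + 1/3 = 40/3
3 + 1/(40/3) = 3 + 3/40 = 123/40
1 + 1/(123/40) = 1 + 40/123 = 163/123
2 + 1/(163/123) = 2 + 123/163 = 449/163
1 + 1/(449/163) = 1 + 163/449 = 612/449
11 + 1/(612/449) = 11 + 449/612 = 7181/612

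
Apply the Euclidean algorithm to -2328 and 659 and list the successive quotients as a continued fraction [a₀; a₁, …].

[-4; 2, 7, 6, 7]

-2328 = -4·659 + 308, so a_0 = -4
659 = 2·308 + 43, so a_1 = 2
308 = 7·43 + 7, so a_2 = 7
43 = 6·7 + 1, so a_3 = 6
7 = 7·1 + 0, so a_4 = 7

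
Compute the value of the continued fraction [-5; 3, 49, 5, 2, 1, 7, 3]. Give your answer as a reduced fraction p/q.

Start with 3.
7 + 1/(3/1) = 7 + 1/3 = 22/3
1 + 1/(22/3) = 1 + 3/22 = 25/22
2 + 1/(25/22) = 2 + 22/25 = 72/25
5 + 1/(72/25) = 5 + 25/72 = 385/72
49 + 1/(385/72) = 49 + 72/385 = 18937/385
3 + 1/(18937/385) = 3 + 385/18937 = 57196/18937
-5 + 1/(57196/18937) = -5 + 18937/57196 = -267043/57196

-267043/57196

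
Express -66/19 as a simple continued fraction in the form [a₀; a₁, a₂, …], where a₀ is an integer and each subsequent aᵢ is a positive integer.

[-4; 1, 1, 9]

Repeatedly divide and take the remainder:
⌊-66/19⌋ = -4, remainder 10
⌊19/10⌋ = 1, remainder 9
⌊10/9⌋ = 1, remainder 1
⌊9/1⌋ = 9, remainder 0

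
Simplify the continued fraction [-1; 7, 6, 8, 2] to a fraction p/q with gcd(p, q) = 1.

-641/745

Start with 2.
8 + 1/(2/1) = 8 + 1/2 = 17/2
6 + 1/(17/2) = 6 + 2/17 = 104/17
7 + 1/(104/17) = 7 + 17/104 = 745/104
-1 + 1/(745/104) = -1 + 104/745 = -641/745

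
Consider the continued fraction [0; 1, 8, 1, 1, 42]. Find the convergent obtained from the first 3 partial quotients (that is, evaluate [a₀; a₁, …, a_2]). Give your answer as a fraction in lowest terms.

8/9

Build up convergents one term at a time:
a_0 = 0: 0/1
a_1 = 1: 1/1
a_2 = 8: 8/9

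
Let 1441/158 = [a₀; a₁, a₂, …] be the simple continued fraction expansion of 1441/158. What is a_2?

3

1441 ÷ 158 → quotient 9, remainder 19
158 ÷ 19 → quotient 8, remainder 6
19 ÷ 6 → quotient 3, remainder 1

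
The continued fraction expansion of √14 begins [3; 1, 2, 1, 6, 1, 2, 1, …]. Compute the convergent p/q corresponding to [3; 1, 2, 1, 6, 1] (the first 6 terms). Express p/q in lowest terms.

Build up convergents one term at a time:
a_0 = 3: 3/1
a_1 = 1: 4/1
a_2 = 2: 11/3
a_3 = 1: 15/4
a_4 = 6: 101/27
a_5 = 1: 116/31

116/31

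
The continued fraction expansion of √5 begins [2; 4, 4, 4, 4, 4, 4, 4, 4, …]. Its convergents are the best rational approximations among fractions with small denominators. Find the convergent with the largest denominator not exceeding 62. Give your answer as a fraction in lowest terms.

a_0 = 2: 2/1  (≤ bound)
a_1 = 4: 9/4  (≤ bound)
a_2 = 4: 38/17  (≤ bound)
a_3 = 4: 161/72  (> 62, stop)

38/17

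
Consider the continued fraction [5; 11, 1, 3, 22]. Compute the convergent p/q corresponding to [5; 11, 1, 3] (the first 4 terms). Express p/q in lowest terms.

Start with 3.
1 + 1/(3/1) = 1 + 1/3 = 4/3
11 + 1/(4/3) = 11 + 3/4 = 47/4
5 + 1/(47/4) = 5 + 4/47 = 239/47

239/47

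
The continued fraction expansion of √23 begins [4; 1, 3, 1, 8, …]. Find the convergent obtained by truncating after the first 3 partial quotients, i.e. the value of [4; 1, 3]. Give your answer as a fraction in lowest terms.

a_0 = 4: 4/1
a_1 = 1: 5/1
a_2 = 3: 19/4

19/4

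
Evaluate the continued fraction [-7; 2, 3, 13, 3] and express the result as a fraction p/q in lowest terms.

Start with 3.
13 + 1/(3/1) = 13 + 1/3 = 40/3
3 + 1/(40/3) = 3 + 3/40 = 123/40
2 + 1/(123/40) = 2 + 40/123 = 286/123
-7 + 1/(286/123) = -7 + 123/286 = -1879/286

-1879/286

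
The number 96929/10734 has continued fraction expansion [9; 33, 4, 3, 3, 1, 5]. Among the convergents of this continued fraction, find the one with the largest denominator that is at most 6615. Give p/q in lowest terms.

List convergents until the denominator exceeds the bound:
a_0 = 9: 9/1  (≤ bound)
a_1 = 33: 298/33  (≤ bound)
a_2 = 4: 1201/133  (≤ bound)
a_3 = 3: 3901/432  (≤ bound)
a_4 = 3: 12904/1429  (≤ bound)
a_5 = 1: 16805/1861  (≤ bound)
a_6 = 5: 96929/10734  (> 6615, stop)

16805/1861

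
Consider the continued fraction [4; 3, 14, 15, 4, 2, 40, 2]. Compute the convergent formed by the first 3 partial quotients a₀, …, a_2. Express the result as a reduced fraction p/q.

186/43

a_0 = 4: 4/1
a_1 = 3: 13/3
a_2 = 14: 186/43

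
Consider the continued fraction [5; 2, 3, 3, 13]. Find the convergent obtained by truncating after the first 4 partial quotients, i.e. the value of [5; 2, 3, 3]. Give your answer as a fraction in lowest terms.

125/23

Start with 3.
3 + 1/(3/1) = 3 + 1/3 = 10/3
2 + 1/(10/3) = 2 + 3/10 = 23/10
5 + 1/(23/10) = 5 + 10/23 = 125/23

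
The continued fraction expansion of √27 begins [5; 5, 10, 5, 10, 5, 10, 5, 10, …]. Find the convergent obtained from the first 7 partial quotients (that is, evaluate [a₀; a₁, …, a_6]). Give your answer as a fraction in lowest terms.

Start with 10.
5 + 1/(10/1) = 5 + 1/10 = 51/10
10 + 1/(51/10) = 10 + 10/51 = 520/51
5 + 1/(520/51) = 5 + 51/520 = 2651/520
10 + 1/(2651/520) = 10 + 520/2651 = 27030/2651
5 + 1/(27030/2651) = 5 + 2651/27030 = 137801/27030
5 + 1/(137801/27030) = 5 + 27030/137801 = 716035/137801

716035/137801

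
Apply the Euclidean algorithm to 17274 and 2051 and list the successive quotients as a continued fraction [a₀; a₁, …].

[8; 2, 2, 1, 2, 1, 1, 45]

Run the Euclidean algorithm, recording each quotient:
⌊17274/2051⌋ = 8, remainder 866
⌊2051/866⌋ = 2, remainder 319
⌊866/319⌋ = 2, remainder 228
⌊319/228⌋ = 1, remainder 91
⌊228/91⌋ = 2, remainder 46
⌊91/46⌋ = 1, remainder 45
⌊46/45⌋ = 1, remainder 1
⌊45/1⌋ = 45, remainder 0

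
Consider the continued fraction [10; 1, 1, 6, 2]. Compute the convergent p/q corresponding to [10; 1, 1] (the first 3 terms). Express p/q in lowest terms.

Start with 1.
1 + 1/(1/1) = 1 + 1/1 = 2/1
10 + 1/(2/1) = 10 + 1/2 = 21/2

21/2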